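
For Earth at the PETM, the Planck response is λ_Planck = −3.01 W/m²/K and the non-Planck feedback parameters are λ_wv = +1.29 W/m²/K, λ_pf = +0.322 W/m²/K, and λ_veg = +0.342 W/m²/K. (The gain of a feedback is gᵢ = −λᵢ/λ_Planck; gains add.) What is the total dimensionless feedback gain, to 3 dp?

Convert to gains: g_wv = 1.29/3.01 = 0.4286; g_pf = 0.322/3.01 = 0.107; g_veg = 0.342/3.01 = 0.1136.
Total gain g = 0.6492.

0.649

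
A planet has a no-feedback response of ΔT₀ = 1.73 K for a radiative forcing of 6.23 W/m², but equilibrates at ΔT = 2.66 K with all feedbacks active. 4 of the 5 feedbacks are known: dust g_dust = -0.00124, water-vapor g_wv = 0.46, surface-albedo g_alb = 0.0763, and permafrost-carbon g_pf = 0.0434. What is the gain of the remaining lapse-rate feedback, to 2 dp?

-0.23

Amplification A = ΔT/ΔT₀ = 2.66/1.73 = 1.538.
Total gain g = 1 − 1/A = 1 − 1/1.538 = 0.3498.
Known gains sum to -0.00124 + 0.46 + 0.0763 + 0.0434 = 0.57846.
g_lr = 0.3498 − 0.57846 = -0.23.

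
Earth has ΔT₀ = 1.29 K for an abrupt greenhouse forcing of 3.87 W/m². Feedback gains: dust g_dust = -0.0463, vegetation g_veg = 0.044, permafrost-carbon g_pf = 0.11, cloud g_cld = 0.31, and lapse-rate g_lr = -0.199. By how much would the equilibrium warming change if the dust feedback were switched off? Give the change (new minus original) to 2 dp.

0.10 K

Original: g = 0.2187, ΔT = 1.29/(1−0.2187) = 1.6511 K.
Without dust: g' = 0.265, ΔT' = 1.29/(1−0.265) = 1.7551 K.
Change = 1.7551 − 1.6511 = 0.10 K.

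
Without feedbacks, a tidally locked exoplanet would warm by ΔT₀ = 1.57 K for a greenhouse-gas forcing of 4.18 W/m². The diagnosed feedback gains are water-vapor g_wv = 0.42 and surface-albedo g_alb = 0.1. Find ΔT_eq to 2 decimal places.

3.27 K

Total gain g = 0.42 + 0.1 = 0.52.
Amplification A = 1/(1 − 0.52) = 2.083.
ΔT = 1.57 × 2.083 = 3.27 K.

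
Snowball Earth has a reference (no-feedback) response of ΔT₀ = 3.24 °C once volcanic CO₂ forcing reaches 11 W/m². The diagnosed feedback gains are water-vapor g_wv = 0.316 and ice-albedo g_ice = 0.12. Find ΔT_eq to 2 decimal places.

Total gain g = 0.316 + 0.12 = 0.436.
Amplification A = 1/(1 − 0.436) = 1.773.
ΔT = 3.24 × 1.773 = 5.74 °C.

5.74 °C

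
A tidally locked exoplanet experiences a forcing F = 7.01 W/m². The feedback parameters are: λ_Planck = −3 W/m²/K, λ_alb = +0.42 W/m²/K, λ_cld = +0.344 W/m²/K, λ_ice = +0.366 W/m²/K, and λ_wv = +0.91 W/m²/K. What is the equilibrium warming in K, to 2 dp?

7.30 K

Net feedback parameter λ = (−3) + (+0.42) + (+0.344) + (+0.366) + (+0.91) = -0.96 W/m²/K.
ΔT = −F/λ = −7.01/(-0.96) = 7.30 K.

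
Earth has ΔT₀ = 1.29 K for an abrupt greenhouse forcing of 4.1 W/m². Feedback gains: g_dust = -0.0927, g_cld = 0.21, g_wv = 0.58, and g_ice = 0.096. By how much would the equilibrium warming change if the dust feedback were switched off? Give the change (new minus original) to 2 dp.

5.07 K

Original: g = 0.7933, ΔT = 1.29/(1−0.7933) = 6.2409 K.
Without dust: g' = 0.886, ΔT' = 1.29/(1−0.886) = 11.3158 K.
Change = 11.3158 − 6.2409 = 5.07 K.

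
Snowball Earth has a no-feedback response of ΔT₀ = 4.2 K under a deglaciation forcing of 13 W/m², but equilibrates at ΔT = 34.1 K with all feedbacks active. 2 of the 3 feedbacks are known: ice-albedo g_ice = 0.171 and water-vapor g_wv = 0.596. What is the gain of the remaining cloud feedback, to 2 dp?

Amplification A = ΔT/ΔT₀ = 34.1/4.2 = 8.119.
Total gain g = 1 − 1/A = 1 − 1/8.119 = 0.8768.
Known gains sum to 0.171 + 0.596 = 0.767.
g_cld = 0.8768 − 0.767 = 0.11.

0.11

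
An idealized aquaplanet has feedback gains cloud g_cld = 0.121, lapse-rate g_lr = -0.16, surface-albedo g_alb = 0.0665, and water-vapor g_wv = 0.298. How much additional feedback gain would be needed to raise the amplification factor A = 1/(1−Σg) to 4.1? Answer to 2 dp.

0.43

Current total gain = 0.3255.
Target gain for A = 4.1: g* = 1 − 1/4.1 = 0.7561.
Additional gain needed = 0.7561 − 0.3255 = 0.43.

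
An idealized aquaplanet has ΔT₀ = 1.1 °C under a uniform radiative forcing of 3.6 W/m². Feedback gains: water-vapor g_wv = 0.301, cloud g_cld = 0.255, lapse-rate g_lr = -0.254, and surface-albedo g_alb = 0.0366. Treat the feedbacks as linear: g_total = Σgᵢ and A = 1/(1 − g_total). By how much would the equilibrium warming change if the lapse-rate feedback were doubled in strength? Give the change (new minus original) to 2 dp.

-0.46 °C

Original: g = 0.3386, ΔT = 1.1/(1−0.3386) = 1.6631 °C.
With doubled lapse-rate: g' = 0.0846, ΔT' = 1.1/(1−0.0846) = 1.2017 °C.
Change = 1.2017 − 1.6631 = -0.46 °C.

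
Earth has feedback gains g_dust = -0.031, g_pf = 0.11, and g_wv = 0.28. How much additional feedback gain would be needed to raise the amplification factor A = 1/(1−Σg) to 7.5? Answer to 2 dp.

Current total gain = 0.359.
Target gain for A = 7.5: g* = 1 − 1/7.5 = 0.8667.
Additional gain needed = 0.8667 − 0.359 = 0.51.

0.51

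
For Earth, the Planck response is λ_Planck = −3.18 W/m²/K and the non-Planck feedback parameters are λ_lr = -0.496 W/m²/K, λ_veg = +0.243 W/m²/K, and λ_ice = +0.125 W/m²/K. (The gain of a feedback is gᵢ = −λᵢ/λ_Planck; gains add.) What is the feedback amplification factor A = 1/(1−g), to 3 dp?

Convert to gains: g_lr = -0.496/3.18 = -0.156; g_veg = 0.243/3.18 = 0.07642; g_ice = 0.125/3.18 = 0.03931.
Total gain g = -0.04027.
A = 1/(1 + 0.04027) = 0.961.

0.961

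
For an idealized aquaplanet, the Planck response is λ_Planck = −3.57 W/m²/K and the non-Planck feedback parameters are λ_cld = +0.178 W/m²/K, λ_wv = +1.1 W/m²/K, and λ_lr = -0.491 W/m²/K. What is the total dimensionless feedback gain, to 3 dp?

0.220

Convert to gains: g_cld = 0.178/3.57 = 0.04986; g_wv = 1.1/3.57 = 0.3081; g_lr = -0.491/3.57 = -0.1375.
Total gain g = 0.22046.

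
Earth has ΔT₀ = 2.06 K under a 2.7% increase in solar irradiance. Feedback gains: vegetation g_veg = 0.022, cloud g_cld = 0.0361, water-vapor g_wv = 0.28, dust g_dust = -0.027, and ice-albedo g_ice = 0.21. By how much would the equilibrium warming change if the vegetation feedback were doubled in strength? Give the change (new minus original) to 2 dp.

Original: g = 0.5211, ΔT = 2.06/(1−0.5211) = 4.3015 K.
With doubled vegetation: g' = 0.5431, ΔT' = 2.06/(1−0.5431) = 4.5086 K.
Change = 4.5086 − 4.3015 = 0.21 K.

0.21 K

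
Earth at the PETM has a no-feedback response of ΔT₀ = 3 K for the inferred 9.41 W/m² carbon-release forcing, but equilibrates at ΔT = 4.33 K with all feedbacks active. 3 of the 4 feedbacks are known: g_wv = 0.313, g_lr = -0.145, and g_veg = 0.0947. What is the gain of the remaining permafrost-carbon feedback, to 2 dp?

Amplification A = ΔT/ΔT₀ = 4.33/3 = 1.443.
Total gain g = 1 − 1/A = 1 − 1/1.443 = 0.307.
Known gains sum to 0.313 − 0.145 + 0.0947 = 0.2627.
g_pf = 0.307 − 0.2627 = 0.04.

0.04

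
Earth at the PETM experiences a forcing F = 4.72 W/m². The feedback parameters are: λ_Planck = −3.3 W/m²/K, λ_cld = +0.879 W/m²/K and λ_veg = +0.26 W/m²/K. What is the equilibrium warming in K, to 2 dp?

Net feedback parameter λ = (−3.3) + (+0.879) + (+0.26) = -2.161 W/m²/K.
ΔT = −F/λ = −4.72/(-2.161) = 2.18 K.

2.18 K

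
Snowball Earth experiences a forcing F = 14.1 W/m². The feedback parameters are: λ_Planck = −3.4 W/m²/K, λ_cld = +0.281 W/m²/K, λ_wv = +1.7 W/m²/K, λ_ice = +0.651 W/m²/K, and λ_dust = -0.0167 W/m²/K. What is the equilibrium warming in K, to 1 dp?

18.0 K

Net feedback parameter λ = (−3.4) + (+0.281) + (+1.7) + (+0.651) + (-0.0167) = -0.7847 W/m²/K.
ΔT = −F/λ = −14.1/(-0.7847) = 18.0 K.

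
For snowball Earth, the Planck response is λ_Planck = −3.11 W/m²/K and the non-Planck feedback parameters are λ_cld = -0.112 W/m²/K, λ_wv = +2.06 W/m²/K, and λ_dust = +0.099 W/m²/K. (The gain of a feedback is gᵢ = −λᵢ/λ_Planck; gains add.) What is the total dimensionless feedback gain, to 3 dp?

0.658

Convert to gains: g_cld = -0.112/3.11 = -0.03601; g_wv = 2.06/3.11 = 0.6624; g_dust = 0.099/3.11 = 0.03183.
Total gain g = 0.65822.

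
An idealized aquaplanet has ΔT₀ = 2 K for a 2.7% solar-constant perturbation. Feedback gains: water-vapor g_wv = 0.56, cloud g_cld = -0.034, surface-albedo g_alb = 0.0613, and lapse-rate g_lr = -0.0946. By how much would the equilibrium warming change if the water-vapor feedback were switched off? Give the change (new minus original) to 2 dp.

-2.07 K

Original: g = 0.4927, ΔT = 2/(1−0.4927) = 3.9424 K.
Without water-vapor: g' = -0.0673, ΔT' = 2/(1+0.0673) = 1.8739 K.
Change = 1.8739 − 3.9424 = -2.07 K.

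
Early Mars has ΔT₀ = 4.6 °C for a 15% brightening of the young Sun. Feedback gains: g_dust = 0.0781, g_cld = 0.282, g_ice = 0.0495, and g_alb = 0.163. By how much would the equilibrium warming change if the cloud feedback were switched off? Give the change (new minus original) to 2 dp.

-4.28 °C

Original: g = 0.5726, ΔT = 4.6/(1−0.5726) = 10.7628 °C.
Without cloud: g' = 0.2906, ΔT' = 4.6/(1−0.2906) = 6.4844 °C.
Change = 6.4844 − 10.7628 = -4.28 °C.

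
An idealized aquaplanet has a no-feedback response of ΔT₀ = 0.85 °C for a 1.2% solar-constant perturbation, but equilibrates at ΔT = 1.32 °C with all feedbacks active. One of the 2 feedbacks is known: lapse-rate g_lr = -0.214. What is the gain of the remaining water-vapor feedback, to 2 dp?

0.57

Amplification A = ΔT/ΔT₀ = 1.32/0.85 = 1.553.
Total gain g = 1 − 1/A = 1 − 1/1.553 = 0.3561.
The known gain is -0.214.
g_wv = 0.3561 + 0.214 = 0.57.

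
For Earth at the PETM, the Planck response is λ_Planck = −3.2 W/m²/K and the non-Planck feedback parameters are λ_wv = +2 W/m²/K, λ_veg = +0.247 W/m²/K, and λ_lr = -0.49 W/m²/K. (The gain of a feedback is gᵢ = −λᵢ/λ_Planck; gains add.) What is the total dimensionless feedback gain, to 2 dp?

0.55

Convert to gains: g_wv = 2/3.2 = 0.625; g_veg = 0.247/3.2 = 0.07719; g_lr = -0.49/3.2 = -0.1531.
Total gain g = 0.54909.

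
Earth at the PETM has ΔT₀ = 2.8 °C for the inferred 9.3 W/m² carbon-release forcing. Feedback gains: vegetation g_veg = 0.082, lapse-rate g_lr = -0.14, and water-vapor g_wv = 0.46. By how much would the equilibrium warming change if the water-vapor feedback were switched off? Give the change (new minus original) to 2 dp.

-2.04 °C

Original: g = 0.402, ΔT = 2.8/(1−0.402) = 4.6823 °C.
Without water-vapor: g' = -0.058, ΔT' = 2.8/(1+0.058) = 2.6465 °C.
Change = 2.6465 − 4.6823 = -2.04 °C.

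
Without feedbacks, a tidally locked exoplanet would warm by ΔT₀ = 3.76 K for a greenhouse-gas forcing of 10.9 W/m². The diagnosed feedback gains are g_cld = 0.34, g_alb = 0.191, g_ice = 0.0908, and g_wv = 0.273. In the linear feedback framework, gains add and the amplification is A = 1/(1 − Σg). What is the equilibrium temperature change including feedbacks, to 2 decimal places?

Total gain g = 0.34 + 0.191 + 0.0908 + 0.273 = 0.8948.
Amplification A = 1/(1 − 0.8948) = 9.506.
ΔT = 3.76 × 9.506 = 35.74 K.

35.74 K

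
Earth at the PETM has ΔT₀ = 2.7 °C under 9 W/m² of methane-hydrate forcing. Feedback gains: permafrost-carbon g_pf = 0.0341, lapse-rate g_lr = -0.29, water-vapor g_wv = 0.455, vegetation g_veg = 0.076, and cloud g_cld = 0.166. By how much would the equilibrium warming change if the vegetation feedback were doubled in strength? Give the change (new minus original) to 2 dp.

Original: g = 0.4411, ΔT = 2.7/(1−0.4411) = 4.8309 °C.
With doubled vegetation: g' = 0.5171, ΔT' = 2.7/(1−0.5171) = 5.5912 °C.
Change = 5.5912 − 4.8309 = 0.76 °C.

0.76 °C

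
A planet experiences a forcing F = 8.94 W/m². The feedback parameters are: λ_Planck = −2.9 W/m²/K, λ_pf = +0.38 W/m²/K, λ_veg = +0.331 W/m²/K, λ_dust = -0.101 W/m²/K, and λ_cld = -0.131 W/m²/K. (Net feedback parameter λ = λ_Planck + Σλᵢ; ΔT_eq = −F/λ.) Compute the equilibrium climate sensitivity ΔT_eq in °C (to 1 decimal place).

Net feedback parameter λ = (−2.9) + (+0.38) + (+0.331) + (-0.101) + (-0.131) = -2.421 W/m²/K.
ΔT = −F/λ = −8.94/(-2.421) = 3.7 °C.

3.7 °C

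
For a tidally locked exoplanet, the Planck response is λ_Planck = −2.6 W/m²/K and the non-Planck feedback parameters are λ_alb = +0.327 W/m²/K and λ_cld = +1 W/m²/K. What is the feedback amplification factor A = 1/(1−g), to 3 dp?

Convert to gains: g_alb = 0.327/2.6 = 0.1258; g_cld = 1/2.6 = 0.3846.
Total gain g = 0.5104.
A = 1/(1 − 0.5104) = 2.042.

2.042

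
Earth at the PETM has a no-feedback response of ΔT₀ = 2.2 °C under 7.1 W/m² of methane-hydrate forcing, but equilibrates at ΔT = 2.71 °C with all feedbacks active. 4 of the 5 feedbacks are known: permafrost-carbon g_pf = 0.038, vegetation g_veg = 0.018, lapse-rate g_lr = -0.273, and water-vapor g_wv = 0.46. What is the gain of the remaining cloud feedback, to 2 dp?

-0.05

Amplification A = ΔT/ΔT₀ = 2.71/2.2 = 1.232.
Total gain g = 1 − 1/A = 1 − 1/1.232 = 0.1883.
Known gains sum to 0.038 + 0.018 − 0.273 + 0.46 = 0.243.
g_cld = 0.1883 − 0.243 = -0.05.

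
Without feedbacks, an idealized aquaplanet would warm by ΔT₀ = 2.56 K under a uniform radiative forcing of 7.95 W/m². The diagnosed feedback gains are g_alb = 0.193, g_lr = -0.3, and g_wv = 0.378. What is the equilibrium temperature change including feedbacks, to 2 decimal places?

3.51 K

Total gain g = 0.193 − 0.3 + 0.378 = 0.271.
Amplification A = 1/(1 − 0.271) = 1.372.
ΔT = 2.56 × 1.372 = 3.51 K.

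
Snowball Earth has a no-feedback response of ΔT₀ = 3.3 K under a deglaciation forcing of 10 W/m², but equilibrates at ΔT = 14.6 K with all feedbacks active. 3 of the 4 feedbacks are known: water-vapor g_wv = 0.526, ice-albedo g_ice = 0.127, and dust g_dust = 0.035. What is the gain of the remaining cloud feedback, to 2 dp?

Amplification A = ΔT/ΔT₀ = 14.6/3.3 = 4.424.
Total gain g = 1 − 1/A = 1 − 1/4.424 = 0.774.
Known gains sum to 0.526 + 0.127 + 0.035 = 0.688.
g_cld = 0.774 − 0.688 = 0.09.

0.09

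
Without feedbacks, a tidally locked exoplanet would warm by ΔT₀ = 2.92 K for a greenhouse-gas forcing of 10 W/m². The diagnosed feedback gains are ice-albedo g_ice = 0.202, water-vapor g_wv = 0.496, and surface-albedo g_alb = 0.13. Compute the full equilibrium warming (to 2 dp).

16.98 K

Total gain g = 0.202 + 0.496 + 0.13 = 0.828.
Amplification A = 1/(1 − 0.828) = 5.814.
ΔT = 2.92 × 5.814 = 16.98 K.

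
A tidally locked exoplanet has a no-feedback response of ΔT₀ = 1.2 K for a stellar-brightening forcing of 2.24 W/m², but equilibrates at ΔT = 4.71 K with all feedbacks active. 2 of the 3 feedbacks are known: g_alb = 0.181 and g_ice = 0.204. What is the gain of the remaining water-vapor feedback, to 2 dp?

Amplification A = ΔT/ΔT₀ = 4.71/1.2 = 3.925.
Total gain g = 1 − 1/A = 1 − 1/3.925 = 0.7452.
Known gains sum to 0.181 + 0.204 = 0.385.
g_wv = 0.7452 − 0.385 = 0.36.

0.36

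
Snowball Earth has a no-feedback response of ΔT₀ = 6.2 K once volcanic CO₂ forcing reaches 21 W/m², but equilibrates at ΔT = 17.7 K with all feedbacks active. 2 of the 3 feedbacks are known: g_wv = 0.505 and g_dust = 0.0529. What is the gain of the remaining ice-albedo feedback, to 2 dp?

0.09

Amplification A = ΔT/ΔT₀ = 17.7/6.2 = 2.855.
Total gain g = 1 − 1/A = 1 − 1/2.855 = 0.6497.
Known gains sum to 0.505 + 0.0529 = 0.5579.
g_ice = 0.6497 − 0.5579 = 0.09.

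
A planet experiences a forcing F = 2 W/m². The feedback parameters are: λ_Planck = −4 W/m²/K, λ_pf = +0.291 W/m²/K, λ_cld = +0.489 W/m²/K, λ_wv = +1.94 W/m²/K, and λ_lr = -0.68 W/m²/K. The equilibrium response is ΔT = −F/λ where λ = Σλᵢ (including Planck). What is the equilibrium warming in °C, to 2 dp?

1.02 °C

Net feedback parameter λ = (−4) + (+0.291) + (+0.489) + (+1.94) + (-0.68) = -1.96 W/m²/K.
ΔT = −F/λ = −2/(-1.96) = 1.02 °C.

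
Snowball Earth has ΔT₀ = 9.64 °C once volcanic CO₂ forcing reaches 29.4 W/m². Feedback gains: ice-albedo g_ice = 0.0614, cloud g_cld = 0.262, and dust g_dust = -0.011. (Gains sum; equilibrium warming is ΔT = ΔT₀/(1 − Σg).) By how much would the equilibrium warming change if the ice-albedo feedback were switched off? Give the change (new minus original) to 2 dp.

-1.15 °C

Original: g = 0.3124, ΔT = 9.64/(1−0.3124) = 14.0198 °C.
Without ice-albedo: g' = 0.251, ΔT' = 9.64/(1−0.251) = 12.8705 °C.
Change = 12.8705 − 14.0198 = -1.15 °C.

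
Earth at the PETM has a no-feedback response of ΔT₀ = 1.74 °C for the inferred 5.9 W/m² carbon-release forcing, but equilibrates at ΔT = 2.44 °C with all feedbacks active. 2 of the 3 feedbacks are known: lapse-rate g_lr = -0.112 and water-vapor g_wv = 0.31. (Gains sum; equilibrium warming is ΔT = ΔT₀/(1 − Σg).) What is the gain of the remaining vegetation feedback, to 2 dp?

0.09

Amplification A = ΔT/ΔT₀ = 2.44/1.74 = 1.402.
Total gain g = 1 − 1/A = 1 − 1/1.402 = 0.2867.
Known gains sum to -0.112 + 0.31 = 0.198.
g_veg = 0.2867 − 0.198 = 0.09.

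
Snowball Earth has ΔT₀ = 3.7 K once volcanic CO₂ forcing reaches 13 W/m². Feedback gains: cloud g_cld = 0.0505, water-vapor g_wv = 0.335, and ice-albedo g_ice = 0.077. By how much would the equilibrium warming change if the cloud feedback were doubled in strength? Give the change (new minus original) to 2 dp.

0.71 K

Original: g = 0.4625, ΔT = 3.7/(1−0.4625) = 6.8837 K.
With doubled cloud: g' = 0.513, ΔT' = 3.7/(1−0.513) = 7.5975 K.
Change = 7.5975 − 6.8837 = 0.71 K.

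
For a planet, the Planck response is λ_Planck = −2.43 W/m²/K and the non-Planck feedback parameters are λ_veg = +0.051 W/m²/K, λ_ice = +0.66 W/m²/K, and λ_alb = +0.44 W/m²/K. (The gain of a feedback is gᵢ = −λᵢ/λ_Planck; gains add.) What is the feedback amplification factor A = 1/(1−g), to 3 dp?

Convert to gains: g_veg = 0.051/2.43 = 0.02099; g_ice = 0.66/2.43 = 0.2716; g_alb = 0.44/2.43 = 0.1811.
Total gain g = 0.47369.
A = 1/(1 − 0.47369) = 1.900.

1.900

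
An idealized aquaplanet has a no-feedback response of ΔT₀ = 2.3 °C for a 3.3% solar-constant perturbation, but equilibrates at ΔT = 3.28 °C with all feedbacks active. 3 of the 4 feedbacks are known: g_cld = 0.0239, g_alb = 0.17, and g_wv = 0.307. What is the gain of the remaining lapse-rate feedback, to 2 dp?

Amplification A = ΔT/ΔT₀ = 3.28/2.3 = 1.426.
Total gain g = 1 − 1/A = 1 − 1/1.426 = 0.2987.
Known gains sum to 0.0239 + 0.17 + 0.307 = 0.5009.
g_lr = 0.2987 − 0.5009 = -0.20.

-0.20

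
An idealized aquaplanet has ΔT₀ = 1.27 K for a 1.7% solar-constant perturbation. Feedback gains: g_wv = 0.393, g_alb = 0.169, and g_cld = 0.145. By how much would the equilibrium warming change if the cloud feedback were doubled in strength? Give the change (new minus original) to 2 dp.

Original: g = 0.707, ΔT = 1.27/(1−0.707) = 4.3345 K.
With doubled cloud: g' = 0.852, ΔT' = 1.27/(1−0.852) = 8.5811 K.
Change = 8.5811 − 4.3345 = 4.25 K.

4.25 K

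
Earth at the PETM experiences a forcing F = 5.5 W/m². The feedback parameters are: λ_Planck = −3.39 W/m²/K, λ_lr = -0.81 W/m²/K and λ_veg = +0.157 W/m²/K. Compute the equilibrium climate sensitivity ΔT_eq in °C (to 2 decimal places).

1.36 °C

Net feedback parameter λ = (−3.39) + (-0.81) + (+0.157) = -4.043 W/m²/K.
ΔT = −F/λ = −5.5/(-4.043) = 1.36 °C.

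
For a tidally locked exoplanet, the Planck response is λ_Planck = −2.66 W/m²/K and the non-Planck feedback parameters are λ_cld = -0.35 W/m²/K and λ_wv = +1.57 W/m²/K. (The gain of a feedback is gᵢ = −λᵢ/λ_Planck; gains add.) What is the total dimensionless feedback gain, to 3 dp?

0.459

Convert to gains: g_cld = -0.35/2.66 = -0.1316; g_wv = 1.57/2.66 = 0.5902.
Total gain g = 0.4586.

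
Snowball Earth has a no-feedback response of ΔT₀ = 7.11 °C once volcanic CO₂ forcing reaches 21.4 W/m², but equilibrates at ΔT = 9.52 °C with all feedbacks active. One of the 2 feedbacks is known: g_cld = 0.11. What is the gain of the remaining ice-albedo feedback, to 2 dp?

0.14

Amplification A = ΔT/ΔT₀ = 9.52/7.11 = 1.339.
Total gain g = 1 − 1/A = 1 − 1/1.339 = 0.2532.
The known gain is 0.11.
g_ice = 0.2532 − 0.11 = 0.14.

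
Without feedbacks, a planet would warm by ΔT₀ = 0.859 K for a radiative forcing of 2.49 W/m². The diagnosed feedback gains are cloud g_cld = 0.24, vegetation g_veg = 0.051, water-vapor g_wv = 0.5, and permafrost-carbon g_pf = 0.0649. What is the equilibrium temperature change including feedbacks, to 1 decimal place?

6.0 K

Total gain g = 0.24 + 0.051 + 0.5 + 0.0649 = 0.8559.
Amplification A = 1/(1 − 0.8559) = 6.94.
ΔT = 0.859 × 6.94 = 6.0 K.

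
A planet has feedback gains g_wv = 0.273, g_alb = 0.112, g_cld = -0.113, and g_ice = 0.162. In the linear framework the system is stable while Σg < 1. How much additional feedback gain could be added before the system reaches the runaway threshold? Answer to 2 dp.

0.57

Current total gain = 0.273 + 0.112 − 0.113 + 0.162 = 0.434.
Margin to runaway = 1 − 0.434 = 0.57.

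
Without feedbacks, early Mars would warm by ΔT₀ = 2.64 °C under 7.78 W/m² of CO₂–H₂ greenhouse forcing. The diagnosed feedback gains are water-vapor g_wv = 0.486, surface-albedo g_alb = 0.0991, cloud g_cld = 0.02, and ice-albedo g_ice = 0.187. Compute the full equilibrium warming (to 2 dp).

12.70 °C

Total gain g = 0.486 + 0.0991 + 0.02 + 0.187 = 0.7921.
Amplification A = 1/(1 − 0.7921) = 4.81.
ΔT = 2.64 × 4.81 = 12.70 °C.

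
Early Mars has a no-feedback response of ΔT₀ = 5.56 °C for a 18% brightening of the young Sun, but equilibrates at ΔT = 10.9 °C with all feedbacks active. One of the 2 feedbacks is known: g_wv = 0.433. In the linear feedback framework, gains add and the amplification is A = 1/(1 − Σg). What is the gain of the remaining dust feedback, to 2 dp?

0.06

Amplification A = ΔT/ΔT₀ = 10.9/5.56 = 1.96.
Total gain g = 1 − 1/A = 1 − 1/1.96 = 0.4898.
The known gain is 0.433.
g_dust = 0.4898 − 0.433 = 0.06.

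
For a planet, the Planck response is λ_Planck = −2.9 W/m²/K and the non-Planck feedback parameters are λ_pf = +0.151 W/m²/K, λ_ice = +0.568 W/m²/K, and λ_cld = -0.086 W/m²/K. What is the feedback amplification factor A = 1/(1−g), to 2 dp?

1.28

Convert to gains: g_pf = 0.151/2.9 = 0.05207; g_ice = 0.568/2.9 = 0.1959; g_cld = -0.086/2.9 = -0.02966.
Total gain g = 0.21831.
A = 1/(1 − 0.21831) = 1.28.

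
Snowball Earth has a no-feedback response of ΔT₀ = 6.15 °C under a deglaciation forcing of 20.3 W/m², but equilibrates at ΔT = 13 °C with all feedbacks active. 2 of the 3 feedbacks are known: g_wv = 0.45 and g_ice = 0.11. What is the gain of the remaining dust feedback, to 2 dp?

Amplification A = ΔT/ΔT₀ = 13/6.15 = 2.114.
Total gain g = 1 − 1/A = 1 − 1/2.114 = 0.527.
Known gains sum to 0.45 + 0.11 = 0.56.
g_dust = 0.527 − 0.56 = -0.03.

-0.03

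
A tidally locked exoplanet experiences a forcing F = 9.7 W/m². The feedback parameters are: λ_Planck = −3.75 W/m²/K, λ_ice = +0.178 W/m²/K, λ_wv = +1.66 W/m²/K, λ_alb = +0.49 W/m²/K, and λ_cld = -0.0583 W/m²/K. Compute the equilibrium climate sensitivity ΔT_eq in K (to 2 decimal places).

Net feedback parameter λ = (−3.75) + (+0.178) + (+1.66) + (+0.49) + (-0.0583) = -1.4803 W/m²/K.
ΔT = −F/λ = −9.7/(-1.4803) = 6.55 K.

6.55 K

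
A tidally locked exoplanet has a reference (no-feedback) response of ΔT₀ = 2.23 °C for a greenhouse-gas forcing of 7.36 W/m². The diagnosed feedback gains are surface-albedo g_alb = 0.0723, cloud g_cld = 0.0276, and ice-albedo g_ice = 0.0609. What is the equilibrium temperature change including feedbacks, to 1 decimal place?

Total gain g = 0.0723 + 0.0276 + 0.0609 = 0.1608.
Amplification A = 1/(1 − 0.1608) = 1.192.
ΔT = 2.23 × 1.192 = 2.7 °C.

2.7 °C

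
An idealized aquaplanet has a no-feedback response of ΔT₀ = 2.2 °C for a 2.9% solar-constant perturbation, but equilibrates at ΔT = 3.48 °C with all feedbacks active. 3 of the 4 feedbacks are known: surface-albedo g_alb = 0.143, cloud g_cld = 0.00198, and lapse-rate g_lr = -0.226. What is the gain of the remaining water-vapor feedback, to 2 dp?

0.45

Amplification A = ΔT/ΔT₀ = 3.48/2.2 = 1.582.
Total gain g = 1 − 1/A = 1 − 1/1.582 = 0.3679.
Known gains sum to 0.143 + 0.00198 − 0.226 = -0.08102.
g_wv = 0.3679 + 0.08102 = 0.45.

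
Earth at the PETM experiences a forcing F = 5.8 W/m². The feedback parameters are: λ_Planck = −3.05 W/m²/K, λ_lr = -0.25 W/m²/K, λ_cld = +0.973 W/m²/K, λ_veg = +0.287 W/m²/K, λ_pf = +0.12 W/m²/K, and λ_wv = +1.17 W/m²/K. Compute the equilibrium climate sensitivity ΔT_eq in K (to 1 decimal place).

Net feedback parameter λ = (−3.05) + (-0.25) + (+0.973) + (+0.287) + (+0.12) + (+1.17) = -0.75 W/m²/K.
ΔT = −F/λ = −5.8/(-0.75) = 7.7 K.

7.7 K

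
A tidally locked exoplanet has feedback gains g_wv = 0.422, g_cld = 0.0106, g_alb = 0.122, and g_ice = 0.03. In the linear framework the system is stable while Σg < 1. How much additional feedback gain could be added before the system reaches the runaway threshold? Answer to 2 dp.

0.42

Current total gain = 0.422 + 0.0106 + 0.122 + 0.03 = 0.5846.
Margin to runaway = 1 − 0.5846 = 0.42.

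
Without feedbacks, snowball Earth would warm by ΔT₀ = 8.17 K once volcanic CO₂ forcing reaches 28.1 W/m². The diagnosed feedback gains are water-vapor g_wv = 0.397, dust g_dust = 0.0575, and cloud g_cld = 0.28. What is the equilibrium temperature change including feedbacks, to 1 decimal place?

Total gain g = 0.397 + 0.0575 + 0.28 = 0.7345.
Amplification A = 1/(1 − 0.7345) = 3.766.
ΔT = 8.17 × 3.766 = 30.8 K.

30.8 K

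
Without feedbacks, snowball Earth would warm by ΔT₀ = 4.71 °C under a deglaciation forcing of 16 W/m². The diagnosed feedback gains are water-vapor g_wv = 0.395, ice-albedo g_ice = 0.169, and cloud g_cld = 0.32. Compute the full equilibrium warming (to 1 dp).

Total gain g = 0.395 + 0.169 + 0.32 = 0.884.
Amplification A = 1/(1 − 0.884) = 8.621.
ΔT = 4.71 × 8.621 = 40.6 °C.

40.6 °C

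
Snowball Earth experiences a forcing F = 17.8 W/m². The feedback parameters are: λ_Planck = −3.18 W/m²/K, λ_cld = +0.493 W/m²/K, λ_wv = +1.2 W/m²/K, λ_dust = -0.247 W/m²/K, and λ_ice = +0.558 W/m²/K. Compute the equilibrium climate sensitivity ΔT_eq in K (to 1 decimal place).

Net feedback parameter λ = (−3.18) + (+0.493) + (+1.2) + (-0.247) + (+0.558) = -1.176 W/m²/K.
ΔT = −F/λ = −17.8/(-1.176) = 15.1 K.

15.1 K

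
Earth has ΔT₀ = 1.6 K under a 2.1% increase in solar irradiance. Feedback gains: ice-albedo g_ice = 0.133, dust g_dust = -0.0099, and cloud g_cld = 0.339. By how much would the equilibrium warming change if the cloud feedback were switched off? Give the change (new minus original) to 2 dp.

-1.15 K

Original: g = 0.4621, ΔT = 1.6/(1−0.4621) = 2.9745 K.
Without cloud: g' = 0.1231, ΔT' = 1.6/(1−0.1231) = 1.8246 K.
Change = 1.8246 − 2.9745 = -1.15 K.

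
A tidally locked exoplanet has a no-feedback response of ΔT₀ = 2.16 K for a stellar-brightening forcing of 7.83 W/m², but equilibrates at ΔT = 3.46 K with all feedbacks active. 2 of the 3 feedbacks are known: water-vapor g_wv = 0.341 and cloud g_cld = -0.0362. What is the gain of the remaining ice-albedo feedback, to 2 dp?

Amplification A = ΔT/ΔT₀ = 3.46/2.16 = 1.602.
Total gain g = 1 − 1/A = 1 − 1/1.602 = 0.3758.
Known gains sum to 0.341 − 0.0362 = 0.3048.
g_ice = 0.3758 − 0.3048 = 0.07.

0.07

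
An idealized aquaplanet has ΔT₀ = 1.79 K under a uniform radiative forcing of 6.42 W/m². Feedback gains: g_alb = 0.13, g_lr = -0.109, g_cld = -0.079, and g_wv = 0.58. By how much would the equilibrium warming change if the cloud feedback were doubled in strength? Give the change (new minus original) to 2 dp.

-0.53 K

Original: g = 0.522, ΔT = 1.79/(1−0.522) = 3.7448 K.
With doubled cloud: g' = 0.443, ΔT' = 1.79/(1−0.443) = 3.2136 K.
Change = 3.2136 − 3.7448 = -0.53 K.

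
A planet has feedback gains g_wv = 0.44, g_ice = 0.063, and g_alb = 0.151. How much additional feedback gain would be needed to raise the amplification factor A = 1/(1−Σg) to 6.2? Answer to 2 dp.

0.18

Current total gain = 0.654.
Target gain for A = 6.2: g* = 1 − 1/6.2 = 0.8387.
Additional gain needed = 0.8387 − 0.654 = 0.18.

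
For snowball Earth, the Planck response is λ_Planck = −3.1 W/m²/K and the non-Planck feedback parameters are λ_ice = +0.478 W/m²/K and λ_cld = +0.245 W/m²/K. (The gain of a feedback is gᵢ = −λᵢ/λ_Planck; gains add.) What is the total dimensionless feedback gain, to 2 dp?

0.23

Convert to gains: g_ice = 0.478/3.1 = 0.1542; g_cld = 0.245/3.1 = 0.07903.
Total gain g = 0.23323.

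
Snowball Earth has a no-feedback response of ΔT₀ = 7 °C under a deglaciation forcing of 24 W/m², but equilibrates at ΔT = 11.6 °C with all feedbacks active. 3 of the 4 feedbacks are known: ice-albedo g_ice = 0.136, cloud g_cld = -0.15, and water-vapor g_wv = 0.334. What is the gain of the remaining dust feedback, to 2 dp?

0.08

Amplification A = ΔT/ΔT₀ = 11.6/7 = 1.657.
Total gain g = 1 − 1/A = 1 − 1/1.657 = 0.3965.
Known gains sum to 0.136 − 0.15 + 0.334 = 0.32.
g_dust = 0.3965 − 0.32 = 0.08.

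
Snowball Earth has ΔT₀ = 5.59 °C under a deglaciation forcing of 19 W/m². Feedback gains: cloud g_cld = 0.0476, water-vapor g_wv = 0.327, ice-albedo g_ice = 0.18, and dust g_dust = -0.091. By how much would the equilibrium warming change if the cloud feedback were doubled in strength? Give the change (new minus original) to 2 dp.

1.01 °C

Original: g = 0.4636, ΔT = 5.59/(1−0.4636) = 10.4213 °C.
With doubled cloud: g' = 0.5112, ΔT' = 5.59/(1−0.5112) = 11.4362 °C.
Change = 11.4362 − 10.4213 = 1.01 °C.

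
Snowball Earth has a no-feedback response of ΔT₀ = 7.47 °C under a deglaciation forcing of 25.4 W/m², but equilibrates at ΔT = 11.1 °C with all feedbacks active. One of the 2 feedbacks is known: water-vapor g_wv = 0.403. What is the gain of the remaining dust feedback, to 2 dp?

Amplification A = ΔT/ΔT₀ = 11.1/7.47 = 1.486.
Total gain g = 1 − 1/A = 1 − 1/1.486 = 0.3271.
The known gain is 0.403.
g_dust = 0.3271 − 0.403 = -0.08.

-0.08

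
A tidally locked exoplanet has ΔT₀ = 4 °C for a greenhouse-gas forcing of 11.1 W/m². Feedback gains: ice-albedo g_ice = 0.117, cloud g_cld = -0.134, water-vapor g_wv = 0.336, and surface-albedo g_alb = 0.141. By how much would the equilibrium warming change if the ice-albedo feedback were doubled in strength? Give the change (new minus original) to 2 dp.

2.05 °C

Original: g = 0.46, ΔT = 4/(1−0.46) = 7.4074 °C.
With doubled ice-albedo: g' = 0.577, ΔT' = 4/(1−0.577) = 9.4563 °C.
Change = 9.4563 − 7.4074 = 2.05 °C.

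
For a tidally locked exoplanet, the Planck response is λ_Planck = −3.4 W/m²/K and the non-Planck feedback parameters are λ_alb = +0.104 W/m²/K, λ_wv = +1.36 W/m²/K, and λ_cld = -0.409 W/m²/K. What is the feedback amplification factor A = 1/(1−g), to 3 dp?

Convert to gains: g_alb = 0.104/3.4 = 0.03059; g_wv = 1.36/3.4 = 0.4; g_cld = -0.409/3.4 = -0.1203.
Total gain g = 0.31029.
A = 1/(1 − 0.31029) = 1.450.

1.450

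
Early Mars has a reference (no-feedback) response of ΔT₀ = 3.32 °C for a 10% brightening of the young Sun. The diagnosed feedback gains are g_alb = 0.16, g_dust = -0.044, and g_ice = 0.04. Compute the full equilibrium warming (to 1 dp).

Total gain g = 0.16 − 0.044 + 0.04 = 0.156.
Amplification A = 1/(1 − 0.156) = 1.185.
ΔT = 3.32 × 1.185 = 3.9 °C.

3.9 °C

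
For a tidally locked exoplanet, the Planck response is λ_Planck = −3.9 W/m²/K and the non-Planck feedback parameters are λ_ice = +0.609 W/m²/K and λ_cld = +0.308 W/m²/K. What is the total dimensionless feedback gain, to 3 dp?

0.235

Convert to gains: g_ice = 0.609/3.9 = 0.1562; g_cld = 0.308/3.9 = 0.07897.
Total gain g = 0.23517.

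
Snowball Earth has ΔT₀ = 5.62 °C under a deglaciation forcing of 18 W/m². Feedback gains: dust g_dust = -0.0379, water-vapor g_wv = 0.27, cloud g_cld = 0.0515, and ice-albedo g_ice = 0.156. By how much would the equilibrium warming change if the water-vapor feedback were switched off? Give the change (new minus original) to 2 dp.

-3.26 °C

Original: g = 0.4396, ΔT = 5.62/(1−0.4396) = 10.0286 °C.
Without water-vapor: g' = 0.1696, ΔT' = 5.62/(1−0.1696) = 6.7678 °C.
Change = 6.7678 − 10.0286 = -3.26 °C.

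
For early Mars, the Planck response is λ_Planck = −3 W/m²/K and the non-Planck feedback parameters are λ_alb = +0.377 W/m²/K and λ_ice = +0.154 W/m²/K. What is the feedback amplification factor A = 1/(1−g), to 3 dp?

Convert to gains: g_alb = 0.377/3 = 0.1257; g_ice = 0.154/3 = 0.05133.
Total gain g = 0.17703.
A = 1/(1 − 0.17703) = 1.215.

1.215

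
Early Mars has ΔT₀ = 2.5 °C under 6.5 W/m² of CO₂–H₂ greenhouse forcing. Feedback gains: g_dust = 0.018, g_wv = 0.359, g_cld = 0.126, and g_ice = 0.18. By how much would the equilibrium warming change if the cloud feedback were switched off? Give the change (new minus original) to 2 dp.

Original: g = 0.683, ΔT = 2.5/(1−0.683) = 7.8864 °C.
Without cloud: g' = 0.557, ΔT' = 2.5/(1−0.557) = 5.6433 °C.
Change = 5.6433 − 7.8864 = -2.24 °C.

-2.24 °C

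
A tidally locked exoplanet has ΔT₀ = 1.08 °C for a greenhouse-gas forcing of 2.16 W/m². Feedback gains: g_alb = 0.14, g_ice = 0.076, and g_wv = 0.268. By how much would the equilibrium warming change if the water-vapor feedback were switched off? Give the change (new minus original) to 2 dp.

Original: g = 0.484, ΔT = 1.08/(1−0.484) = 2.0930 °C.
Without water-vapor: g' = 0.216, ΔT' = 1.08/(1−0.216) = 1.3776 °C.
Change = 1.3776 − 2.0930 = -0.72 °C.

-0.72 °C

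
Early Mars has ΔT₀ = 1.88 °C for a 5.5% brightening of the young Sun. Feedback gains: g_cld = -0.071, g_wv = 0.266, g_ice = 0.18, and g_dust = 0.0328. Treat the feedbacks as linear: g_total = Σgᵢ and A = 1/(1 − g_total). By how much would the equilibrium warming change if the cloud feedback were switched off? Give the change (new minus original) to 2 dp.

0.43 °C

Original: g = 0.4078, ΔT = 1.88/(1−0.4078) = 3.1746 °C.
Without cloud: g' = 0.4788, ΔT' = 1.88/(1−0.4788) = 3.6071 °C.
Change = 3.6071 − 3.1746 = 0.43 °C.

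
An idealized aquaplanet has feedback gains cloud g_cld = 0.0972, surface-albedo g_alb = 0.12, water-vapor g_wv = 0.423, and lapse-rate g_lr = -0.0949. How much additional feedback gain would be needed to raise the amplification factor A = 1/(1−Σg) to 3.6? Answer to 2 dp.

0.18

Current total gain = 0.5453.
Target gain for A = 3.6: g* = 1 − 1/3.6 = 0.7222.
Additional gain needed = 0.7222 − 0.5453 = 0.18.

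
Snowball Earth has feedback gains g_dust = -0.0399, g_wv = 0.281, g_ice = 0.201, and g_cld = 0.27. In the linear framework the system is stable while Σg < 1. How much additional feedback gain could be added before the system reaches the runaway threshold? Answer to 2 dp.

Current total gain = -0.0399 + 0.281 + 0.201 + 0.27 = 0.7121.
Margin to runaway = 1 − 0.7121 = 0.29.

0.29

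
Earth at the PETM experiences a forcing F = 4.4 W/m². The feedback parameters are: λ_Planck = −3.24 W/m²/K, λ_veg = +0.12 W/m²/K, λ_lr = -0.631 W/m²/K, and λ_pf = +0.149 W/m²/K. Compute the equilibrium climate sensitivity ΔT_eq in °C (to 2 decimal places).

1.22 °C

Net feedback parameter λ = (−3.24) + (+0.12) + (-0.631) + (+0.149) = -3.602 W/m²/K.
ΔT = −F/λ = −4.4/(-3.602) = 1.22 °C.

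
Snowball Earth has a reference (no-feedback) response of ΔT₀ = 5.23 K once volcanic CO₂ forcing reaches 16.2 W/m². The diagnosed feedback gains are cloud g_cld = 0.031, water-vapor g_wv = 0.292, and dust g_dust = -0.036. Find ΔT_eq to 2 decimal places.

Total gain g = 0.031 + 0.292 − 0.036 = 0.287.
Amplification A = 1/(1 − 0.287) = 1.403.
ΔT = 5.23 × 1.403 = 7.34 K.

7.34 K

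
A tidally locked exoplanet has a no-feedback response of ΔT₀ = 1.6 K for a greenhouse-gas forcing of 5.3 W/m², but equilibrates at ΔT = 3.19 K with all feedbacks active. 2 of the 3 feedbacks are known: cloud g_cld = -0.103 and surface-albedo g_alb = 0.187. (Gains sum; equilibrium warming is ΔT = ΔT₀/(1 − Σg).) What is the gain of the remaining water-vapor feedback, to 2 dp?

Amplification A = ΔT/ΔT₀ = 3.19/1.6 = 1.994.
Total gain g = 1 − 1/A = 1 − 1/1.994 = 0.4985.
Known gains sum to -0.103 + 0.187 = 0.084.
g_wv = 0.4985 − 0.084 = 0.41.

0.41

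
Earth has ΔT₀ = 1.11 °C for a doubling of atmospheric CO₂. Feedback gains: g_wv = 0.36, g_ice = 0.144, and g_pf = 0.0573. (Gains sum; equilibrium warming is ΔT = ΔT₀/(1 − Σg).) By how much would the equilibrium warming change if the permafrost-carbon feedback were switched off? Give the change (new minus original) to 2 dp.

-0.29 °C

Original: g = 0.5613, ΔT = 1.11/(1−0.5613) = 2.5302 °C.
Without permafrost-carbon: g' = 0.504, ΔT' = 1.11/(1−0.504) = 2.2379 °C.
Change = 2.2379 − 2.5302 = -0.29 °C.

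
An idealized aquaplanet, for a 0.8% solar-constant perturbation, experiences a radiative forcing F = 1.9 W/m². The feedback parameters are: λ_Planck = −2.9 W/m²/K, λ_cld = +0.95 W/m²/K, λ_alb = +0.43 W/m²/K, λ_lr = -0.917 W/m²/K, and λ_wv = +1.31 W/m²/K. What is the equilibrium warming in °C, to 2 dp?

1.69 °C

Net feedback parameter λ = (−2.9) + (+0.95) + (+0.43) + (-0.917) + (+1.31) = -1.127 W/m²/K.
ΔT = −F/λ = −1.9/(-1.127) = 1.69 °C.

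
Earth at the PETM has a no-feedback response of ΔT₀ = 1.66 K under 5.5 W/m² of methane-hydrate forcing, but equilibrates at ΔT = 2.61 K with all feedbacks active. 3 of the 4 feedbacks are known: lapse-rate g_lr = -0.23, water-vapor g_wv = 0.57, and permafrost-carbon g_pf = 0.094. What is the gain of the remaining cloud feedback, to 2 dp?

-0.07

Amplification A = ΔT/ΔT₀ = 2.61/1.66 = 1.572.
Total gain g = 1 − 1/A = 1 − 1/1.572 = 0.3639.
Known gains sum to -0.23 + 0.57 + 0.094 = 0.434.
g_cld = 0.3639 − 0.434 = -0.07.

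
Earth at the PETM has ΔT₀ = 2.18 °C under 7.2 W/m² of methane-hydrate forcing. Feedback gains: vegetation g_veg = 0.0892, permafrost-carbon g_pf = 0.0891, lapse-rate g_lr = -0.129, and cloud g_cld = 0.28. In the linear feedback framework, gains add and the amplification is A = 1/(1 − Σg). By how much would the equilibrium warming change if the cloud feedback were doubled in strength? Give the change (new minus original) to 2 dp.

2.33 °C

Original: g = 0.3293, ΔT = 2.18/(1−0.3293) = 3.2503 °C.
With doubled cloud: g' = 0.6093, ΔT' = 2.18/(1−0.6093) = 5.5797 °C.
Change = 5.5797 − 3.2503 = 2.33 °C.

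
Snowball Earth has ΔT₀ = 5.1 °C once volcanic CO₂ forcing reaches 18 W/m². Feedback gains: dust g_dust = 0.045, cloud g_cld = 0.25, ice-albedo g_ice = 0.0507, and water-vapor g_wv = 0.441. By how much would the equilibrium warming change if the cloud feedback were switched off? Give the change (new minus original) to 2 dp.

Original: g = 0.7867, ΔT = 5.1/(1−0.7867) = 23.9100 °C.
Without cloud: g' = 0.5367, ΔT' = 5.1/(1−0.5367) = 11.0080 °C.
Change = 11.0080 − 23.9100 = -12.90 °C.

-12.90 °C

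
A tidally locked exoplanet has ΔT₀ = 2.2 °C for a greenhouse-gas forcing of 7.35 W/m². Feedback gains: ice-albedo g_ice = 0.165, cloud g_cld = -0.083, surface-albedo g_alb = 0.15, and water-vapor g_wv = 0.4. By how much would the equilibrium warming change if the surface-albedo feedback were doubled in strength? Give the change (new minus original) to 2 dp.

Original: g = 0.632, ΔT = 2.2/(1−0.632) = 5.9783 °C.
With doubled surface-albedo: g' = 0.782, ΔT' = 2.2/(1−0.782) = 10.0917 °C.
Change = 10.0917 − 5.9783 = 4.11 °C.

4.11 °C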